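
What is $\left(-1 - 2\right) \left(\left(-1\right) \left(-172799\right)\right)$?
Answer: $-518397$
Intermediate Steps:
$\left(-1 - 2\right) \left(\left(-1\right) \left(-172799\right)\right) = \left(-1 - 2\right) 172799 = \left(-3\right) 172799 = -518397$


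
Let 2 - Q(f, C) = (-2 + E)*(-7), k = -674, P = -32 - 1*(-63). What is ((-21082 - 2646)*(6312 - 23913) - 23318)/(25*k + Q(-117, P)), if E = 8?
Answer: -208806605/8403 ≈ -24849.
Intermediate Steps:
P = 31 (P = -32 + 63 = 31)
Q(f, C) = 44 (Q(f, C) = 2 - (-2 + 8)*(-7) = 2 - 6*(-7) = 2 - 1*(-42) = 2 + 42 = 44)
((-21082 - 2646)*(6312 - 23913) - 23318)/(25*k + Q(-117, P)) = ((-21082 - 2646)*(6312 - 23913) - 23318)/(25*(-674) + 44) = (-23728*(-17601) - 23318)/(-16850 + 44) = (417636528 - 23318)/(-16806) = 417613210*(-1/16806) = -208806605/8403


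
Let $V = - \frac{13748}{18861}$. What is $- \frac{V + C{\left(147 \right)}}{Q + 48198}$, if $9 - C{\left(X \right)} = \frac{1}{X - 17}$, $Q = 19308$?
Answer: $- \frac{20261269}{165519986580} \approx -0.00012241$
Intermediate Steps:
$V = - \frac{13748}{18861}$ ($V = \left(-13748\right) \frac{1}{18861} = - \frac{13748}{18861} \approx -0.72891$)
$C{\left(X \right)} = 9 - \frac{1}{-17 + X}$ ($C{\left(X \right)} = 9 - \frac{1}{X - 17} = 9 - \frac{1}{-17 + X}$)
$- \frac{V + C{\left(147 \right)}}{Q + 48198} = - \frac{- \frac{13748}{18861} + \frac{-154 + 9 \cdot 147}{-17 + 147}}{19308 + 48198} = - \frac{- \frac{13748}{18861} + \frac{-154 + 1323}{130}}{67506} = - \frac{- \frac{13748}{18861} + \frac{1}{130} \cdot 1169}{67506} = - \frac{- \frac{13748}{18861} + \frac{1169}{130}}{67506} = - \frac{20261269}{2451930 \cdot 67506} = \left(-1\right) \frac{20261269}{165519986580} = - \frac{20261269}{165519986580}$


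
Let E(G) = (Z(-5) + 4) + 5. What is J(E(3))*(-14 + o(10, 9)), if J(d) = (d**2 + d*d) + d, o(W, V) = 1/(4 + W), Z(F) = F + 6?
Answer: -2925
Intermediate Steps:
Z(F) = 6 + F
E(G) = 10 (E(G) = ((6 - 5) + 4) + 5 = (1 + 4) + 5 = 5 + 5 = 10)
J(d) = d + 2*d**2 (J(d) = (d**2 + d**2) + d = 2*d**2 + d = d + 2*d**2)
J(E(3))*(-14 + o(10, 9)) = (10*(1 + 2*10))*(-14 + 1/(4 + 10)) = (10*(1 + 20))*(-14 + 1/14) = (10*21)*(-14 + 1/14) = 210*(-195/14) = -2925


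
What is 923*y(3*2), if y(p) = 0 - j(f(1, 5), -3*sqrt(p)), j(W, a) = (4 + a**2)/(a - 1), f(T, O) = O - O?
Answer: -53534/53 + 160602*sqrt(6)/53 ≈ 6412.4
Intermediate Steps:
f(T, O) = 0
j(W, a) = (4 + a**2)/(-1 + a)
y(p) = -(4 + 9*p)/(-1 - 3*sqrt(p)) (y(p) = 0 - (4 + (-3*sqrt(p))**2)/(-1 - 3*sqrt(p)) = 0 - (4 + 9*p)/(-1 - 3*sqrt(p)) = -(4 + 9*p)/(-1 - 3*sqrt(p)))
923*y(3*2) = 923*((4 + 9*(3*2))/(1 + 3*sqrt(3*2))) = 923*((4 + 9*6)/(1 + 3*sqrt(6))) = 923*((4 + 54)/(1 + 3*sqrt(6))) = 923*(58/(1 + 3*sqrt(6))) = 53534/(1 + 3*sqrt(6))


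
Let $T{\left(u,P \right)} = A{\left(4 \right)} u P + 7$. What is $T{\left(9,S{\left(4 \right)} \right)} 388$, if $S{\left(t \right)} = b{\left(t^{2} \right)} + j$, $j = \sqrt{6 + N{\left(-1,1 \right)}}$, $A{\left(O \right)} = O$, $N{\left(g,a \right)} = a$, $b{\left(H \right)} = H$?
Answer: $226204 + 13968 \sqrt{7} \approx 2.6316 \cdot 10^{5}$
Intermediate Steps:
$j = \sqrt{7}$ ($j = \sqrt{6 + 1} = \sqrt{7} \approx 2.6458$)
$S{\left(t \right)} = \sqrt{7} + t^{2}$ ($S{\left(t \right)} = t^{2} + \sqrt{7} = \sqrt{7} + t^{2}$)
$T{\left(u,P \right)} = 7 + 4 P u$ ($T{\left(u,P \right)} = 4 u P + 7 = 4 P u + 7 = 7 + 4 P u$)
$T{\left(9,S{\left(4 \right)} \right)} 388 = \left(7 + 4 \left(\sqrt{7} + 4^{2}\right) 9\right) 388 = \left(7 + 4 \left(\sqrt{7} + 16\right) 9\right) 388 = \left(7 + 4 \left(16 + \sqrt{7}\right) 9\right) 388 = \left(7 + \left(576 + 36 \sqrt{7}\right)\right) 388 = \left(583 + 36 \sqrt{7}\right) 388 = 226204 + 13968 \sqrt{7}$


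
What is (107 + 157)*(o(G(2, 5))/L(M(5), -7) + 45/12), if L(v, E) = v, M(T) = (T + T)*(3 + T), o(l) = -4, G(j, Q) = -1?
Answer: 4884/5 ≈ 976.80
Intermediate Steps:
M(T) = 2*T*(3 + T) (M(T) = (2*T)*(3 + T) = 2*T*(3 + T))
(107 + 157)*(o(G(2, 5))/L(M(5), -7) + 45/12) = (107 + 157)*(-4*1/(10*(3 + 5)) + 45/12) = 264*(-4/(2*5*8) + 45*(1/12)) = 264*(-4/80 + 15/4) = 264*(-4*1/80 + 15/4) = 264*(-1/20 + 15/4) = 264*(37/10) = 4884/5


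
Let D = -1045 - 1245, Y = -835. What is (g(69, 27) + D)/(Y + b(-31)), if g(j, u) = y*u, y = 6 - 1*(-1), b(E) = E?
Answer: 2101/866 ≈ 2.4261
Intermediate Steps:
y = 7 (y = 6 + 1 = 7)
g(j, u) = 7*u
D = -2290
(g(69, 27) + D)/(Y + b(-31)) = (7*27 - 2290)/(-835 - 31) = (189 - 2290)/(-866) = -2101*(-1/866) = 2101/866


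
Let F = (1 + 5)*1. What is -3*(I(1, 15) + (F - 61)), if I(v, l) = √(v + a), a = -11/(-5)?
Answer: 165 - 12*√5/5 ≈ 159.63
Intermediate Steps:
a = 11/5 (a = -11*(-⅕) = 11/5 ≈ 2.2000)
F = 6 (F = 6*1 = 6)
I(v, l) = √(11/5 + v) (I(v, l) = √(v + 11/5) = √(11/5 + v))
-3*(I(1, 15) + (F - 61)) = -3*(√(55 + 25*1)/5 + (6 - 61)) = -3*(√(55 + 25)/5 - 55) = -3*(√80/5 - 55) = -3*((4*√5)/5 - 55) = -3*(4*√5/5 - 55) = -3*(-55 + 4*√5/5) = 165 - 12*√5/5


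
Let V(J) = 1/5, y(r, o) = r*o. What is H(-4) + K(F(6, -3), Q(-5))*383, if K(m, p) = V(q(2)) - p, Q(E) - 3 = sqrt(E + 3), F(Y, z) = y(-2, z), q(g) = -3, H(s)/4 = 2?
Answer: -5322/5 - 383*I*sqrt(2) ≈ -1064.4 - 541.64*I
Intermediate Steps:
H(s) = 8 (H(s) = 4*2 = 8)
y(r, o) = o*r
F(Y, z) = -2*z (F(Y, z) = z*(-2) = -2*z)
V(J) = 1/5
Q(E) = 3 + sqrt(3 + E) (Q(E) = 3 + sqrt(E + 3) = 3 + sqrt(3 + E))
K(m, p) = 1/5 - p
H(-4) + K(F(6, -3), Q(-5))*383 = 8 + (1/5 - (3 + sqrt(3 - 5)))*383 = 8 + (1/5 - (3 + sqrt(-2)))*383 = 8 + (1/5 - (3 + I*sqrt(2)))*383 = 8 + (1/5 + (-3 - I*sqrt(2)))*383 = 8 + (-14/5 - I*sqrt(2))*383 = 8 + (-5362/5 - 383*I*sqrt(2)) = -5322/5 - 383*I*sqrt(2)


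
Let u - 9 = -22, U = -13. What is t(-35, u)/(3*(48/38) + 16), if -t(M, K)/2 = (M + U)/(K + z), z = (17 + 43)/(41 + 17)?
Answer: -6612/16309 ≈ -0.40542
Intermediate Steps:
u = -13 (u = 9 - 22 = -13)
z = 30/29 (z = 60/58 = 60*(1/58) = 30/29 ≈ 1.0345)
t(M, K) = -2*(-13 + M)/(30/29 + K) (t(M, K) = -2*(M - 13)/(K + 30/29) = -2*(-13 + M)/(30/29 + K))
t(-35, u)/(3*(48/38) + 16) = (58*(13 - 1*(-35))/(30 + 29*(-13)))/(3*(48/38) + 16) = (58*(13 + 35)/(30 - 377))/(3*(48*(1/38)) + 16) = (58*48/(-347))/(3*(24/19) + 16) = (58*(-1/347)*48)/(72/19 + 16) = -2784/(347*376/19) = -2784/347*19/376 = -6612/16309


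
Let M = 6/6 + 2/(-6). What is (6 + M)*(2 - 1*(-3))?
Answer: 100/3 ≈ 33.333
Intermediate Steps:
M = ⅔ (M = 6*(⅙) + 2*(-⅙) = 1 - ⅓ = ⅔ ≈ 0.66667)
(6 + M)*(2 - 1*(-3)) = (6 + ⅔)*(2 - 1*(-3)) = 20*(2 + 3)/3 = (20/3)*5 = 100/3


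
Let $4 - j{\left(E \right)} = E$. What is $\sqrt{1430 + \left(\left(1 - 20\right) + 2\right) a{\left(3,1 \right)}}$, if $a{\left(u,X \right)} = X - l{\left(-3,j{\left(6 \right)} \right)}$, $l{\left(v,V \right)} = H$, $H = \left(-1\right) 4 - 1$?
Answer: $4 \sqrt{83} \approx 36.442$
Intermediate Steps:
$j{\left(E \right)} = 4 - E$
$H = -5$ ($H = -4 - 1 = -5$)
$l{\left(v,V \right)} = -5$
$a{\left(u,X \right)} = 5 + X$ ($a{\left(u,X \right)} = X - -5 = X + 5 = 5 + X$)
$\sqrt{1430 + \left(\left(1 - 20\right) + 2\right) a{\left(3,1 \right)}} = \sqrt{1430 + \left(\left(1 - 20\right) + 2\right) \left(5 + 1\right)} = \sqrt{1430 + \left(\left(1 - 20\right) + 2\right) 6} = \sqrt{1430 + \left(-19 + 2\right) 6} = \sqrt{1430 - 102} = \sqrt{1328} = 4 \sqrt{83}$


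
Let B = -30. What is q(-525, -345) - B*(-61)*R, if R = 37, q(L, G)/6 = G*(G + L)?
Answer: 1733190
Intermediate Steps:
q(L, G) = 6*G*(G + L) (q(L, G) = 6*(G*(G + L)) = 6*G*(G + L))
q(-525, -345) - B*(-61)*R = 6*(-345)*(-345 - 525) - (-30*(-61))*37 = 6*(-345)*(-870) - 1830*37 = 1800900 - 1*67710 = 1800900 - 67710 = 1733190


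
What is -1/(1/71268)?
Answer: -71268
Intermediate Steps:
-1/(1/71268) = -1/1/71268 = -1*71268 = -71268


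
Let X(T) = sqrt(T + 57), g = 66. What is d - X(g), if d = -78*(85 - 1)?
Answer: -6552 - sqrt(123) ≈ -6563.1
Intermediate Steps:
X(T) = sqrt(57 + T)
d = -6552 (d = -78*84 = -6552)
d - X(g) = -6552 - sqrt(57 + 66) = -6552 - sqrt(123)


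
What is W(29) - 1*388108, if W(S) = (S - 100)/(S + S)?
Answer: -22510335/58 ≈ -3.8811e+5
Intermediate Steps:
W(S) = (-100 + S)/(2*S) (W(S) = (-100 + S)/((2*S)) = (-100 + S)*(1/(2*S)) = (-100 + S)/(2*S))
W(29) - 1*388108 = (½)*(-100 + 29)/29 - 1*388108 = (½)*(1/29)*(-71) - 388108 = -71/58 - 388108 = -22510335/58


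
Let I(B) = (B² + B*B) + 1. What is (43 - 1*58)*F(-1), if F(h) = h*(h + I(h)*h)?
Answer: -60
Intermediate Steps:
I(B) = 1 + 2*B² (I(B) = (B² + B²) + 1 = 2*B² + 1 = 1 + 2*B²)
F(h) = h*(h + h*(1 + 2*h²)) (F(h) = h*(h + (1 + 2*h²)*h) = h*(h + h*(1 + 2*h²)))
(43 - 1*58)*F(-1) = (43 - 1*58)*(2*(-1)²*(1 + (-1)²)) = (43 - 58)*(2*1*(1 + 1)) = -30*2 = -15*4 = -60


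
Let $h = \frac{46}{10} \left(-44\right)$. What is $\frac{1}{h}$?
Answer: $- \frac{5}{1012} \approx -0.0049407$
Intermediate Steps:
$h = - \frac{1012}{5}$ ($h = 46 \cdot \frac{1}{10} \left(-44\right) = \frac{23}{5} \left(-44\right) = - \frac{1012}{5} \approx -202.4$)
$\frac{1}{h} = \frac{1}{- \frac{1012}{5}} = - \frac{5}{1012}$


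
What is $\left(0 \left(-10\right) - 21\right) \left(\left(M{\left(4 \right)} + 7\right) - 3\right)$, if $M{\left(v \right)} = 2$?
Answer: $-126$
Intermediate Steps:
$\left(0 \left(-10\right) - 21\right) \left(\left(M{\left(4 \right)} + 7\right) - 3\right) = \left(0 \left(-10\right) - 21\right) \left(\left(2 + 7\right) - 3\right) = \left(0 - 21\right) \left(9 - 3\right) = \left(-21\right) 6 = -126$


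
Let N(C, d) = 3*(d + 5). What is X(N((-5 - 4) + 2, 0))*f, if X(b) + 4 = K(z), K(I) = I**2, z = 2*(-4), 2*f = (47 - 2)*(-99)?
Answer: -133650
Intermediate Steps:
N(C, d) = 15 + 3*d (N(C, d) = 3*(5 + d) = 15 + 3*d)
f = -4455/2 (f = ((47 - 2)*(-99))/2 = (45*(-99))/2 = (1/2)*(-4455) = -4455/2 ≈ -2227.5)
z = -8
X(b) = 60 (X(b) = -4 + (-8)**2 = -4 + 64 = 60)
X(N((-5 - 4) + 2, 0))*f = 60*(-4455/2) = -133650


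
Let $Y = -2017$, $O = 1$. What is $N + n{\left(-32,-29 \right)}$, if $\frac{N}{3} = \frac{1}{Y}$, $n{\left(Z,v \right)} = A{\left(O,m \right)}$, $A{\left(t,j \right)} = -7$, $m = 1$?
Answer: $- \frac{14122}{2017} \approx -7.0015$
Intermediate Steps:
$n{\left(Z,v \right)} = -7$
$N = - \frac{3}{2017}$ ($N = \frac{3}{-2017} = 3 \left(- \frac{1}{2017}\right) = - \frac{3}{2017} \approx -0.0014874$)
$N + n{\left(-32,-29 \right)} = - \frac{3}{2017} - 7 = - \frac{14122}{2017}$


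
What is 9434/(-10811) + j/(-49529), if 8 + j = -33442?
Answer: -105628636/535458019 ≈ -0.19727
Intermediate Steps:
j = -33450 (j = -8 - 33442 = -33450)
9434/(-10811) + j/(-49529) = 9434/(-10811) - 33450/(-49529) = 9434*(-1/10811) - 33450*(-1/49529) = -9434/10811 + 33450/49529 = -105628636/535458019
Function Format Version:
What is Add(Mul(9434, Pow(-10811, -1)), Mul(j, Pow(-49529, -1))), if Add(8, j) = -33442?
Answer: Rational(-105628636, 535458019) ≈ -0.19727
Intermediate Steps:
j = -33450 (j = Add(-8, -33442) = -33450)
Add(Mul(9434, Pow(-10811, -1)), Mul(j, Pow(-49529, -1))) = Add(Mul(9434, Pow(-10811, -1)), Mul(-33450, Pow(-49529, -1))) = Add(Mul(9434, Rational(-1, 10811)), Mul(-33450, Rational(-1, 49529))) = Add(Rational(-9434, 10811), Rational(33450, 49529)) = Rational(-105628636, 535458019)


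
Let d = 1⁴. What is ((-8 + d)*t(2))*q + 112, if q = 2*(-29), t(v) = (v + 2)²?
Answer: 6608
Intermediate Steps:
d = 1
t(v) = (2 + v)²
q = -58
((-8 + d)*t(2))*q + 112 = ((-8 + 1)*(2 + 2)²)*(-58) + 112 = -7*4²*(-58) + 112 = -7*16*(-58) + 112 = -112*(-58) + 112 = 6496 + 112 = 6608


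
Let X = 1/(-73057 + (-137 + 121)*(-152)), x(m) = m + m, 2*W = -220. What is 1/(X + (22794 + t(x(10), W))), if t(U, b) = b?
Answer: 70625/1602057499 ≈ 4.4084e-5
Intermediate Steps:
W = -110 (W = (½)*(-220) = -110)
x(m) = 2*m
X = -1/70625 (X = 1/(-73057 - 16*(-152)) = 1/(-73057 + 2432) = 1/(-70625) = -1/70625 ≈ -1.4159e-5)
1/(X + (22794 + t(x(10), W))) = 1/(-1/70625 + (22794 - 110)) = 1/(-1/70625 + 22684) = 1/(1602057499/70625) = 70625/1602057499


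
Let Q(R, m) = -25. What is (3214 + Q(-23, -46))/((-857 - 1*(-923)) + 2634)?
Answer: 1063/900 ≈ 1.1811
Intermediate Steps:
(3214 + Q(-23, -46))/((-857 - 1*(-923)) + 2634) = (3214 - 25)/((-857 - 1*(-923)) + 2634) = 3189/((-857 + 923) + 2634) = 3189/(66 + 2634) = 3189/2700 = 3189*(1/2700) = 1063/900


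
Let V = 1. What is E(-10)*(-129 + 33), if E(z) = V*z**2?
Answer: -9600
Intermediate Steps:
E(z) = z**2 (E(z) = 1*z**2 = z**2)
E(-10)*(-129 + 33) = (-10)**2*(-129 + 33) = 100*(-96) = -9600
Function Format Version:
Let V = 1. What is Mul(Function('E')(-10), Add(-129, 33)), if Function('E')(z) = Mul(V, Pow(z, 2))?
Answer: -9600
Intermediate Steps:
Function('E')(z) = Pow(z, 2) (Function('E')(z) = Mul(1, Pow(z, 2)) = Pow(z, 2))
Mul(Function('E')(-10), Add(-129, 33)) = Mul(Pow(-10, 2), Add(-129, 33)) = Mul(100, -96) = -9600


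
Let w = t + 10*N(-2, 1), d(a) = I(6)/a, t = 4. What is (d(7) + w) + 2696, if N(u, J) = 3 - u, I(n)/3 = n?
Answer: 19268/7 ≈ 2752.6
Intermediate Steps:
I(n) = 3*n
d(a) = 18/a (d(a) = (3*6)/a = 18/a)
w = 54 (w = 4 + 10*(3 - 1*(-2)) = 4 + 10*(3 + 2) = 4 + 10*5 = 4 + 50 = 54)
(d(7) + w) + 2696 = (18/7 + 54) + 2696 = 396/7 + 2696 = 19268/7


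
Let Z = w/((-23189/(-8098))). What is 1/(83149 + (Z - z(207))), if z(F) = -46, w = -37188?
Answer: 23189/1628060431 ≈ 1.4243e-5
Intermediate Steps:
Z = -301148424/23189 (Z = -37188/((-23189/(-8098))) = -37188/((-23189*(-1/8098))) = -37188/23189/8098 = -37188*8098/23189 = -301148424/23189 ≈ -12987.)
1/(83149 + (Z - z(207))) = 1/(83149 + (-301148424/23189 - 1*(-46))) = 1/(83149 + (-301148424/23189 + 46)) = 1/(83149 - 300081730/23189) = 1/(1628060431/23189) = 23189/1628060431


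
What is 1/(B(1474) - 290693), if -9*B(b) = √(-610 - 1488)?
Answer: -23546133/6844696042267 + 9*I*√2098/6844696042267 ≈ -3.4401e-6 + 6.0227e-11*I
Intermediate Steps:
B(b) = -I*√2098/9 (B(b) = -√(-610 - 1488)/9 = -I*√2098/9)
1/(B(1474) - 290693) = 1/(-I*√2098/9 - 290693) = 1/(-290693 - I*√2098/9)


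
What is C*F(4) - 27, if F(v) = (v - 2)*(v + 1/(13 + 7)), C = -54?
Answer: -2322/5 ≈ -464.40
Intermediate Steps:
F(v) = (-2 + v)*(1/20 + v) (F(v) = (-2 + v)*(v + 1/20) = (-2 + v)*(1/20 + v))
C*F(4) - 27 = -54*(-⅒ + 4² - 39/20*4) - 27 = -54*(-⅒ + 16 - 39/5) - 27 = -54*81/10 - 27 = -2187/5 - 27 = -2322/5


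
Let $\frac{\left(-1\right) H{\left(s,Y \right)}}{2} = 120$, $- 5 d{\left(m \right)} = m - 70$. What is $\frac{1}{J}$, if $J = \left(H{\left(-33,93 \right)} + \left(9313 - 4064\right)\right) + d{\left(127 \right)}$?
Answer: $\frac{5}{24988} \approx 0.0002001$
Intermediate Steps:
$d{\left(m \right)} = 14 - \frac{m}{5}$ ($d{\left(m \right)} = - \frac{m - 70}{5} = - \frac{-70 + m}{5} = 14 - \frac{m}{5}$)
$H{\left(s,Y \right)} = -240$ ($H{\left(s,Y \right)} = \left(-2\right) 120 = -240$)
$J = \frac{24988}{5}$ ($J = \left(-240 + \left(9313 - 4064\right)\right) + \left(14 - \frac{127}{5}\right) = \left(-240 + 5249\right) - \frac{57}{5} = 5009 - \frac{57}{5} = \frac{24988}{5} \approx 4997.6$)
$\frac{1}{J} = \frac{1}{\frac{24988}{5}} = \frac{5}{24988}$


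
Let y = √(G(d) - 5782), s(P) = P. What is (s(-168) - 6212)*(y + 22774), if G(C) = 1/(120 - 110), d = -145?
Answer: -145298120 - 638*I*√578190 ≈ -1.453e+8 - 4.8513e+5*I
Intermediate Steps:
G(C) = ⅒ (G(C) = 1/10 = ⅒)
y = I*√578190/10 (y = √(⅒ - 5782) = √(-57819/10) = I*√578190/10 ≈ 76.039*I)
(s(-168) - 6212)*(y + 22774) = (-168 - 6212)*(I*√578190/10 + 22774) = -6380*(22774 + I*√578190/10) = -145298120 - 638*I*√578190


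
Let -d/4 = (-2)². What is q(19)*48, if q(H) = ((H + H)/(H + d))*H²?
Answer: 219488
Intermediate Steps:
d = -16 (d = -4*(-2)² = -4*4 = -16)
q(H) = 2*H³/(-16 + H) (q(H) = ((H + H)/(H - 16))*H² = ((2*H)/(-16 + H))*H² = (2*H/(-16 + H))*H² = 2*H³/(-16 + H))
q(19)*48 = (2*19³/(-16 + 19))*48 = (2*6859/3)*48 = (2*6859*(⅓))*48 = (13718/3)*48 = 219488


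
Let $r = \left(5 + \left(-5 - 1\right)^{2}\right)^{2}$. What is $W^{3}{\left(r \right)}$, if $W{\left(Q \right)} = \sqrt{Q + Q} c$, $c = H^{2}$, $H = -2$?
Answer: $8821888 \sqrt{2} \approx 1.2476 \cdot 10^{7}$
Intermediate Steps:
$c = 4$ ($c = \left(-2\right)^{2} = 4$)
$r = 1681$ ($r = \left(5 + \left(-6\right)^{2}\right)^{2} = \left(5 + 36\right)^{2} = 41^{2} = 1681$)
$W{\left(Q \right)} = 4 \sqrt{2} \sqrt{Q}$ ($W{\left(Q \right)} = \sqrt{Q + Q} 4 = \sqrt{2 Q} 4 = \sqrt{2} \sqrt{Q} 4 = 4 \sqrt{2} \sqrt{Q}$)
$W^{3}{\left(r \right)} = \left(4 \sqrt{2} \sqrt{1681}\right)^{3} = \left(4 \sqrt{2} \cdot 41\right)^{3} = \left(164 \sqrt{2}\right)^{3} = 8821888 \sqrt{2}$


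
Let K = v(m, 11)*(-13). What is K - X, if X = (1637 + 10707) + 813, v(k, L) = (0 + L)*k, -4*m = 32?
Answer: -12013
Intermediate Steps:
m = -8 (m = -1/4*32 = -8)
v(k, L) = L*k
X = 13157 (X = 12344 + 813 = 13157)
K = 1144 (K = (11*(-8))*(-13) = -88*(-13) = 1144)
K - X = 1144 - 1*13157 = 1144 - 13157 = -12013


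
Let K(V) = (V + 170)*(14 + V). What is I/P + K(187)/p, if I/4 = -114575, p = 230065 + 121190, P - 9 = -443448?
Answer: 64266672941/51920055315 ≈ 1.2378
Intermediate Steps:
K(V) = (14 + V)*(170 + V) (K(V) = (170 + V)*(14 + V) = (14 + V)*(170 + V))
P = -443439 (P = 9 - 443448 = -443439)
p = 351255
I = -458300 (I = 4*(-114575) = -458300)
I/P + K(187)/p = -458300/(-443439) + (2380 + 187**2 + 184*187)/351255 = -458300*(-1/443439) + (2380 + 34969 + 34408)*(1/351255) = 458300/443439 + 71757*(1/351255) = 458300/443439 + 23919/117085 = 64266672941/51920055315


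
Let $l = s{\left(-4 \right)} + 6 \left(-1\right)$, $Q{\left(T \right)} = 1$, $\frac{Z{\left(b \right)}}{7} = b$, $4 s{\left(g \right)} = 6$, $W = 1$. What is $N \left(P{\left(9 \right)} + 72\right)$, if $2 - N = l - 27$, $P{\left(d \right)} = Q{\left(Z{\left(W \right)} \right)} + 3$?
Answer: $2546$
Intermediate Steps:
$s{\left(g \right)} = \frac{3}{2}$ ($s{\left(g \right)} = \frac{1}{4} \cdot 6 = \frac{3}{2}$)
$Z{\left(b \right)} = 7 b$
$l = - \frac{9}{2}$ ($l = \frac{3}{2} + 6 \left(-1\right) = \frac{3}{2} - 6 = - \frac{9}{2} \approx -4.5$)
$P{\left(d \right)} = 4$ ($P{\left(d \right)} = 1 + 3 = 4$)
$N = \frac{67}{2}$ ($N = 2 - \left(- \frac{9}{2} - 27\right) = 2 - - \frac{63}{2} = 2 + \frac{63}{2} = \frac{67}{2} \approx 33.5$)
$N \left(P{\left(9 \right)} + 72\right) = \frac{67 \left(4 + 72\right)}{2} = \frac{67}{2} \cdot 76 = 2546$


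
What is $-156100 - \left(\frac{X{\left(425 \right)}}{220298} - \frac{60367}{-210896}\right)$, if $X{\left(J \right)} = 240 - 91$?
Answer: $- \frac{3626207090050835}{23229983504} \approx -1.561 \cdot 10^{5}$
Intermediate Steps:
$X{\left(J \right)} = 149$ ($X{\left(J \right)} = 240 - 91 = 149$)
$-156100 - \left(\frac{X{\left(425 \right)}}{220298} - \frac{60367}{-210896}\right) = -156100 - \left(\frac{149}{220298} - \frac{60367}{-210896}\right) = -156100 - \left(149 \cdot \frac{1}{220298} - - \frac{60367}{210896}\right) = -156100 - \left(\frac{149}{220298} + \frac{60367}{210896}\right) = -156100 - \frac{6665076435}{23229983504} = - \frac{3626207090050835}{23229983504}$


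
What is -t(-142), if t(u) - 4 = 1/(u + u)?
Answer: -1135/284 ≈ -3.9965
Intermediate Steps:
t(u) = 4 + 1/(2*u) (t(u) = 4 + 1/(u + u) = 4 + 1/(2*u))
-t(-142) = -(4 + (½)/(-142)) = -(4 + (½)*(-1/142)) = -(4 - 1/284) = -1*1135/284 = -1135/284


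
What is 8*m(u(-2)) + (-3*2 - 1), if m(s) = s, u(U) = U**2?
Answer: 25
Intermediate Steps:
8*m(u(-2)) + (-3*2 - 1) = 8*(-2)**2 + (-3*2 - 1) = 8*4 + (-6 - 1) = 32 - 7 = 25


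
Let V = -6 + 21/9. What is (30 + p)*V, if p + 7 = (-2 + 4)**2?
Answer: -99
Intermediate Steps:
V = -11/3 (V = -6 + 21*(1/9) = -6 + 7/3 = -11/3 ≈ -3.6667)
p = -3 (p = -7 + (-2 + 4)**2 = -7 + 2**2 = -7 + 4 = -3)
(30 + p)*V = (30 - 3)*(-11/3) = 27*(-11/3) = -99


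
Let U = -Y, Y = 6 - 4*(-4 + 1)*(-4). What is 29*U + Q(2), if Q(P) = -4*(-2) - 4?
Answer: 1222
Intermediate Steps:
Q(P) = 4 (Q(P) = 8 - 4 = 4)
Y = -42 (Y = 6 - 4*(-3)*(-4) = 6 + 12*(-4) = 6 - 48 = -42)
U = 42 (U = -1*(-42) = 42)
29*U + Q(2) = 29*42 + 4 = 1218 + 4 = 1222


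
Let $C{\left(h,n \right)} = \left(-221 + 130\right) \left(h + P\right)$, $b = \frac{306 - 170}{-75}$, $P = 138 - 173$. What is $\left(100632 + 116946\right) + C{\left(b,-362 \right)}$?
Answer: $\frac{16569601}{75} \approx 2.2093 \cdot 10^{5}$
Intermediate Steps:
$P = -35$ ($P = 138 - 173 = -35$)
$b = - \frac{136}{75}$ ($b = \left(306 - 170\right) \left(- \frac{1}{75}\right) = 136 \left(- \frac{1}{75}\right) = - \frac{136}{75} \approx -1.8133$)
$C{\left(h,n \right)} = 3185 - 91 h$ ($C{\left(h,n \right)} = \left(-221 + 130\right) \left(h - 35\right) = - 91 \left(-35 + h\right) = 3185 - 91 h$)
$\left(100632 + 116946\right) + C{\left(b,-362 \right)} = \left(100632 + 116946\right) + \left(3185 - - \frac{12376}{75}\right) = 217578 + \left(3185 + \frac{12376}{75}\right) = 217578 + \frac{251251}{75} = \frac{16569601}{75}$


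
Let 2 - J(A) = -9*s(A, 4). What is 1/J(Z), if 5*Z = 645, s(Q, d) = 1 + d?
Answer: 1/47 ≈ 0.021277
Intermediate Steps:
Z = 129 (Z = (⅕)*645 = 129)
J(A) = 47 (J(A) = 2 - (-9)*(1 + 4) = 2 - (-9)*5 = 2 - 1*(-45) = 2 + 45 = 47)
1/J(Z) = 1/47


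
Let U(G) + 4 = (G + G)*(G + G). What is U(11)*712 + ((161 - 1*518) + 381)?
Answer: 341784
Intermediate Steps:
U(G) = -4 + 4*G² (U(G) = -4 + (G + G)*(G + G) = -4 + (2*G)*(2*G) = -4 + 4*G²)
U(11)*712 + ((161 - 1*518) + 381) = (-4 + 4*11²)*712 + ((161 - 1*518) + 381) = (-4 + 4*121)*712 + ((161 - 518) + 381) = (-4 + 484)*712 + (-357 + 381) = 480*712 + 24 = 341760 + 24 = 341784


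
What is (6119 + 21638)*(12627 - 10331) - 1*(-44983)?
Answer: 63775055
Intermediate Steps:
(6119 + 21638)*(12627 - 10331) - 1*(-44983) = 27757*2296 + 44983 = 63730072 + 44983 = 63775055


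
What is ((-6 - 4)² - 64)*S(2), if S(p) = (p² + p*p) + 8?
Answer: 576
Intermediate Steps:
S(p) = 8 + 2*p² (S(p) = (p² + p²) + 8 = 2*p² + 8 = 8 + 2*p²)
((-6 - 4)² - 64)*S(2) = ((-6 - 4)² - 64)*(8 + 2*2²) = ((-10)² - 64)*(8 + 2*4) = (100 - 64)*(8 + 8) = 36*16 = 576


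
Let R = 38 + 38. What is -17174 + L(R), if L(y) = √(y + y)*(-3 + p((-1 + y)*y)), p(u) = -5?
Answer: -17174 - 16*√38 ≈ -17273.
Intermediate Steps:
R = 76
L(y) = -8*√2*√y (L(y) = √(y + y)*(-3 - 5) = √(2*y)*(-8) = (√2*√y)*(-8) = -8*√2*√y)
-17174 + L(R) = -17174 - 8*√2*√76 = -17174 - 8*√2*2*√19 = -17174 - 16*√38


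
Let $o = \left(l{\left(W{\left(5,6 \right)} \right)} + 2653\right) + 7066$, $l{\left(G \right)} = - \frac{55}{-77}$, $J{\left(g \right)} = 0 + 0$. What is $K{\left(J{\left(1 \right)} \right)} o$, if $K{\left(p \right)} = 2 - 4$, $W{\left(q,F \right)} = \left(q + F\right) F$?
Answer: $- \frac{136076}{7} \approx -19439.0$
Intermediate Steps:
$W{\left(q,F \right)} = F \left(F + q\right)$ ($W{\left(q,F \right)} = \left(F + q\right) F = F \left(F + q\right)$)
$J{\left(g \right)} = 0$
$l{\left(G \right)} = \frac{5}{7}$ ($l{\left(G \right)} = \left(-55\right) \left(- \frac{1}{77}\right) = \frac{5}{7}$)
$K{\left(p \right)} = -2$
$o = \frac{68038}{7}$ ($o = \left(\frac{5}{7} + 2653\right) + 7066 = \frac{18576}{7} + 7066 = \frac{68038}{7} \approx 9719.7$)
$K{\left(J{\left(1 \right)} \right)} o = \left(-2\right) \frac{68038}{7} = - \frac{136076}{7}$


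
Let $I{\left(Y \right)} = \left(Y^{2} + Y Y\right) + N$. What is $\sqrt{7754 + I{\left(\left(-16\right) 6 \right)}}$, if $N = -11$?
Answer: $5 \sqrt{1047} \approx 161.79$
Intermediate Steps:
$I{\left(Y \right)} = -11 + 2 Y^{2}$ ($I{\left(Y \right)} = \left(Y^{2} + Y Y\right) - 11 = \left(Y^{2} + Y^{2}\right) - 11 = 2 Y^{2} - 11 = -11 + 2 Y^{2}$)
$\sqrt{7754 + I{\left(\left(-16\right) 6 \right)}} = \sqrt{7754 - \left(11 - 2 \left(\left(-16\right) 6\right)^{2}\right)} = \sqrt{7754 - \left(11 - 2 \left(-96\right)^{2}\right)} = \sqrt{7754 + \left(-11 + 2 \cdot 9216\right)} = \sqrt{7754 + \left(-11 + 18432\right)} = \sqrt{7754 + 18421} = \sqrt{26175} = 5 \sqrt{1047}$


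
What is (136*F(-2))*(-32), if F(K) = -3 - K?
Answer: 4352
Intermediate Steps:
(136*F(-2))*(-32) = (136*(-3 - 1*(-2)))*(-32) = (136*(-3 + 2))*(-32) = (136*(-1))*(-32) = -136*(-32) = 4352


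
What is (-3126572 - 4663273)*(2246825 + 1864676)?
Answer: -32027955507345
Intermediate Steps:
(-3126572 - 4663273)*(2246825 + 1864676) = -7789845*4111501 = -32027955507345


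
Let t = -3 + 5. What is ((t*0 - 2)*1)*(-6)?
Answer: 12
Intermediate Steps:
t = 2
((t*0 - 2)*1)*(-6) = ((2*0 - 2)*1)*(-6) = ((0 - 2)*1)*(-6) = -2*1*(-6) = -2*(-6) = 12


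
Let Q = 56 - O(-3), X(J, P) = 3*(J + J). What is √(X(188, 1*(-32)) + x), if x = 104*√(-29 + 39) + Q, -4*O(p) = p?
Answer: √(4733 + 416*√10)/2 ≈ 38.886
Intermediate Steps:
O(p) = -p/4
X(J, P) = 6*J (X(J, P) = 3*(2*J) = 6*J)
Q = 221/4 (Q = 56 - (-1)*(-3)/4 = 56 - 1*¾ = 56 - ¾ = 221/4 ≈ 55.250)
x = 221/4 + 104*√10 (x = 104*√(-29 + 39) + 221/4 = 104*√10 + 221/4 = 221/4 + 104*√10 ≈ 384.13)
√(X(188, 1*(-32)) + x) = √(6*188 + (221/4 + 104*√10)) = √(1128 + (221/4 + 104*√10)) = √(4733/4 + 104*√10)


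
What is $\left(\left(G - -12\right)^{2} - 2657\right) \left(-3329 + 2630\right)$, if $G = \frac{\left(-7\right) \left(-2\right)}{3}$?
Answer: $\frac{4989229}{3} \approx 1.6631 \cdot 10^{6}$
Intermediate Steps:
$G = \frac{14}{3}$ ($G = 14 \cdot \frac{1}{3} = \frac{14}{3} \approx 4.6667$)
$\left(\left(G - -12\right)^{2} - 2657\right) \left(-3329 + 2630\right) = \left(\left(\frac{14}{3} - -12\right)^{2} - 2657\right) \left(-3329 + 2630\right) = \left(\left(\frac{14}{3} + \left(15 - 3\right)\right)^{2} - 2657\right) \left(-699\right) = \left(\left(\frac{14}{3} + 12\right)^{2} - 2657\right) \left(-699\right) = \left(\left(\frac{50}{3}\right)^{2} - 2657\right) \left(-699\right) = \left(\frac{2500}{9} - 2657\right) \left(-699\right) = \left(- \frac{21413}{9}\right) \left(-699\right) = \frac{4989229}{3}$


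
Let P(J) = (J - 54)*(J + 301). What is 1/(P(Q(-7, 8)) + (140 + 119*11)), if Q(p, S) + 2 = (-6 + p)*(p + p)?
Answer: 1/62055 ≈ 1.6115e-5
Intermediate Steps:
Q(p, S) = -2 + 2*p*(-6 + p) (Q(p, S) = -2 + (-6 + p)*(p + p) = -2 + (-6 + p)*(2*p) = -2 + 2*p*(-6 + p))
P(J) = (-54 + J)*(301 + J)
1/(P(Q(-7, 8)) + (140 + 119*11)) = 1/((-16254 + (-2 - 12*(-7) + 2*(-7)²)² + 247*(-2 - 12*(-7) + 2*(-7)²)) + (140 + 119*11)) = 1/((-16254 + (-2 + 84 + 2*49)² + 247*(-2 + 84 + 2*49)) + (140 + 1309)) = 1/((-16254 + (-2 + 84 + 98)² + 247*(-2 + 84 + 98)) + 1449) = 1/((-16254 + 180² + 247*180) + 1449) = 1/((-16254 + 32400 + 44460) + 1449) = 1/(60606 + 1449) = 1/62055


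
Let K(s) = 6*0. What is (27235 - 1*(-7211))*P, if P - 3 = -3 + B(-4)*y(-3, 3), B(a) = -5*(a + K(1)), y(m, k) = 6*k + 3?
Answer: 14467320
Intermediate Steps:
K(s) = 0
y(m, k) = 3 + 6*k
B(a) = -5*a (B(a) = -5*(a + 0) = -5*a)
P = 420 (P = 3 + (-3 + (-5*(-4))*(3 + 6*3)) = 3 + (-3 + 20*(3 + 18)) = 3 + (-3 + 20*21) = 3 + (-3 + 420) = 3 + 417 = 420)
(27235 - 1*(-7211))*P = (27235 - 1*(-7211))*420 = (27235 + 7211)*420 = 34446*420 = 14467320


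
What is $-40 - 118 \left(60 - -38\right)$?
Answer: $-11604$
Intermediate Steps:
$-40 - 118 \left(60 - -38\right) = -40 - 118 \left(60 + 38\right) = -40 - 11564 = -11604$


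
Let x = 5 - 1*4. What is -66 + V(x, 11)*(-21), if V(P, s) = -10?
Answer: 144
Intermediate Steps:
x = 1 (x = 5 - 4 = 1)
-66 + V(x, 11)*(-21) = -66 - 10*(-21) = -66 + 210 = 144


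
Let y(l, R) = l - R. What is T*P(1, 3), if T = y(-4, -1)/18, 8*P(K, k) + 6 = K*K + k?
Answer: 1/24 ≈ 0.041667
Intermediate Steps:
P(K, k) = -¾ + k/8 + K²/8 (P(K, k) = -¾ + (K*K + k)/8 = -¾ + (K² + k)/8 = -¾ + (k + K²)/8 = -¾ + (k/8 + K²/8) = -¾ + k/8 + K²/8)
T = -⅙ (T = (-4 - 1*(-1))/18 = (-4 + 1)*(1/18) = -3*1/18 = -⅙ ≈ -0.16667)
T*P(1, 3) = -(-¾ + (⅛)*3 + (⅛)*1²)/6 = -(-¾ + 3/8 + (⅛)*1)/6 = -(-¾ + 3/8 + ⅛)/6 = -⅙*(-¼) = 1/24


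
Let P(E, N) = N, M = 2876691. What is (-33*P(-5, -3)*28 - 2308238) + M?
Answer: 571225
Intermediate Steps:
(-33*P(-5, -3)*28 - 2308238) + M = (-33*(-3)*28 - 2308238) + 2876691 = (99*28 - 2308238) + 2876691 = (2772 - 2308238) + 2876691 = -2305466 + 2876691 = 571225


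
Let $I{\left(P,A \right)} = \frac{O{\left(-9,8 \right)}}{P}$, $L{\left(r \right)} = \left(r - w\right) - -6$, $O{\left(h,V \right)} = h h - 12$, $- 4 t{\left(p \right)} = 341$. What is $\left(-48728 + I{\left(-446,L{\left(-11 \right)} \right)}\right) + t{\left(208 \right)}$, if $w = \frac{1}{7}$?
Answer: $- \frac{43541557}{892} \approx -48813.0$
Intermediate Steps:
$w = \frac{1}{7} \approx 0.14286$
$t{\left(p \right)} = - \frac{341}{4}$ ($t{\left(p \right)} = \left(- \frac{1}{4}\right) 341 = - \frac{341}{4}$)
$O{\left(h,V \right)} = -12 + h^{2}$ ($O{\left(h,V \right)} = h^{2} - 12 = -12 + h^{2}$)
$L{\left(r \right)} = \frac{41}{7} + r$ ($L{\left(r \right)} = \left(r - \frac{1}{7}\right) - -6 = \left(r - \frac{1}{7}\right) + 6 = \left(- \frac{1}{7} + r\right) + 6 = \frac{41}{7} + r$)
$I{\left(P,A \right)} = \frac{69}{P}$ ($I{\left(P,A \right)} = \frac{-12 + \left(-9\right)^{2}}{P} = \frac{-12 + 81}{P} = \frac{69}{P}$)
$\left(-48728 + I{\left(-446,L{\left(-11 \right)} \right)}\right) + t{\left(208 \right)} = \left(-48728 + \frac{69}{-446}\right) - \frac{341}{4} = \left(-48728 + 69 \left(- \frac{1}{446}\right)\right) - \frac{341}{4} = \left(-48728 - \frac{69}{446}\right) - \frac{341}{4} = - \frac{21732757}{446} - \frac{341}{4} = - \frac{43541557}{892}$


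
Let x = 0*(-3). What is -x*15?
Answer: 0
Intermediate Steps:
x = 0
-x*15 = -1*0*15 = 0*15 = 0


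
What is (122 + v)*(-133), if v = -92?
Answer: -3990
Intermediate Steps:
(122 + v)*(-133) = (122 - 92)*(-133) = 30*(-133) = -3990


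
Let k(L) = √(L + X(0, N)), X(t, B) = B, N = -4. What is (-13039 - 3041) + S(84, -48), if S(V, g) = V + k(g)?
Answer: -15996 + 2*I*√13 ≈ -15996.0 + 7.2111*I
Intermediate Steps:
k(L) = √(-4 + L) (k(L) = √(L - 4) = √(-4 + L))
S(V, g) = V + √(-4 + g)
(-13039 - 3041) + S(84, -48) = (-13039 - 3041) + (84 + √(-4 - 48)) = -16080 + (84 + √(-52)) = -16080 + (84 + 2*I*√13) = -15996 + 2*I*√13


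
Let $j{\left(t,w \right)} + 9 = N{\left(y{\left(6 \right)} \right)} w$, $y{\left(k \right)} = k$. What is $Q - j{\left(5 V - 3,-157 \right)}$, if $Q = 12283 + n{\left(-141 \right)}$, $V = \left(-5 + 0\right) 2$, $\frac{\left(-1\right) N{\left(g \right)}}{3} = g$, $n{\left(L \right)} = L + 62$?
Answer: $9387$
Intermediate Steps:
$n{\left(L \right)} = 62 + L$
$N{\left(g \right)} = - 3 g$
$V = -10$ ($V = \left(-5\right) 2 = -10$)
$Q = 12204$ ($Q = 12283 + \left(62 - 141\right) = 12283 - 79 = 12204$)
$j{\left(t,w \right)} = -9 - 18 w$ ($j{\left(t,w \right)} = -9 + \left(-3\right) 6 w = -9 - 18 w$)
$Q - j{\left(5 V - 3,-157 \right)} = 12204 - \left(-9 - -2826\right) = 12204 - \left(-9 + 2826\right) = 12204 - 2817 = 9387$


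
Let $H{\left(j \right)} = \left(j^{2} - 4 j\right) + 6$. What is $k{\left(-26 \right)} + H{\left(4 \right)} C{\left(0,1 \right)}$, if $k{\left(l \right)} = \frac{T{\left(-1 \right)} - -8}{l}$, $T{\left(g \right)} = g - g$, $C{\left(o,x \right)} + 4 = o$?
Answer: $- \frac{316}{13} \approx -24.308$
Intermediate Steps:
$H{\left(j \right)} = 6 + j^{2} - 4 j$
$C{\left(o,x \right)} = -4 + o$
$T{\left(g \right)} = 0$
$k{\left(l \right)} = \frac{8}{l}$ ($k{\left(l \right)} = \frac{0 - -8}{l} = \frac{0 + 8}{l} = \frac{8}{l}$)
$k{\left(-26 \right)} + H{\left(4 \right)} C{\left(0,1 \right)} = \frac{8}{-26} + \left(6 + 4^{2} - 16\right) \left(-4 + 0\right) = 8 \left(- \frac{1}{26}\right) + \left(6 + 16 - 16\right) \left(-4\right) = - \frac{4}{13} + 6 \left(-4\right) = - \frac{4}{13} - 24 = - \frac{316}{13}$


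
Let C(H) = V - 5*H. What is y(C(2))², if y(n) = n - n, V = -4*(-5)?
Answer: 0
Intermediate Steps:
V = 20
C(H) = 20 - 5*H
y(n) = 0
y(C(2))² = 0² = 0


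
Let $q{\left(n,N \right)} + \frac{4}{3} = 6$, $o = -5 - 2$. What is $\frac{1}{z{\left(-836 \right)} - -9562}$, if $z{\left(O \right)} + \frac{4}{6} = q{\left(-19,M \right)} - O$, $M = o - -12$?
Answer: $\frac{1}{10402} \approx 9.6135 \cdot 10^{-5}$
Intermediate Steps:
$o = -7$ ($o = -5 - 2 = -7$)
$M = 5$ ($M = -7 - -12 = -7 + 12 = 5$)
$q{\left(n,N \right)} = \frac{14}{3}$ ($q{\left(n,N \right)} = - \frac{4}{3} + 6 = \frac{14}{3}$)
$z{\left(O \right)} = 4 - O$ ($z{\left(O \right)} = - \frac{2}{3} - \left(- \frac{14}{3} + O\right) = 4 - O$)
$\frac{1}{z{\left(-836 \right)} - -9562} = \frac{1}{\left(4 - -836\right) - -9562} = \frac{1}{\left(4 + 836\right) + \left(-402344 + 411906\right)} = \frac{1}{840 + 9562} = \frac{1}{10402}$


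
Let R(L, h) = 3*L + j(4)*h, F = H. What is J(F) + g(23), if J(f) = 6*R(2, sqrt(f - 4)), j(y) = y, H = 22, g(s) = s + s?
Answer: 82 + 72*sqrt(2) ≈ 183.82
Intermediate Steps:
g(s) = 2*s
F = 22
R(L, h) = 3*L + 4*h
J(f) = 36 + 24*sqrt(-4 + f) (J(f) = 6*(3*2 + 4*sqrt(f - 4)) = 6*(6 + 4*sqrt(-4 + f)) = 36 + 24*sqrt(-4 + f))
J(F) + g(23) = (36 + 24*sqrt(-4 + 22)) + 2*23 = (36 + 24*sqrt(18)) + 46 = (36 + 24*(3*sqrt(2))) + 46 = (36 + 72*sqrt(2)) + 46 = 82 + 72*sqrt(2)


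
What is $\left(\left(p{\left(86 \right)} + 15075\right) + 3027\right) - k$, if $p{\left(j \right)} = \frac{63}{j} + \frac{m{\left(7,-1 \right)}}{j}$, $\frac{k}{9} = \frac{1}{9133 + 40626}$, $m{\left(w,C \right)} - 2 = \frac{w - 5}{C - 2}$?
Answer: $\frac{232399855009}{12837822} \approx 18103.0$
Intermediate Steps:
$m{\left(w,C \right)} = 2 + \frac{-5 + w}{-2 + C}$ ($m{\left(w,C \right)} = 2 + \frac{w - 5}{C - 2} = 2 + \frac{-5 + w}{-2 + C}$)
$k = \frac{9}{49759}$ ($k = \frac{9}{9133 + 40626} = \frac{9}{49759} \approx 0.00018087$)
$p{\left(j \right)} = \frac{193}{3 j}$ ($p{\left(j \right)} = \frac{63}{j} + \frac{\frac{1}{-2 - 1} \left(-9 + 7 + 2 \left(-1\right)\right)}{j} = \frac{63}{j} + \frac{\frac{1}{-3} \left(-9 + 7 - 2\right)}{j} = \frac{63}{j} + \frac{\left(- \frac{1}{3}\right) \left(-4\right)}{j} = \frac{63}{j} + \frac{4}{3 j} = \frac{193}{3 j}$)
$\left(\left(p{\left(86 \right)} + 15075\right) + 3027\right) - k = \left(\left(\frac{193}{3 \cdot 86} + 15075\right) + 3027\right) - \frac{9}{49759} = \left(\left(\frac{193}{3} \cdot \frac{1}{86} + 15075\right) + 3027\right) - \frac{9}{49759} = \left(\left(\frac{193}{258} + 15075\right) + 3027\right) - \frac{9}{49759} = \left(\frac{3889543}{258} + 3027\right) - \frac{9}{49759} = \frac{4670509}{258} - \frac{9}{49759} = \frac{232399855009}{12837822}$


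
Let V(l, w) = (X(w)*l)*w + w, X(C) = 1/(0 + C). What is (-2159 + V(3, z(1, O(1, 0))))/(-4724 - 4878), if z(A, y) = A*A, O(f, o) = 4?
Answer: 2155/9602 ≈ 0.22443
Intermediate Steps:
z(A, y) = A**2
X(C) = 1/C
V(l, w) = l + w (V(l, w) = (l/w)*w + w = l + w)
(-2159 + V(3, z(1, O(1, 0))))/(-4724 - 4878) = (-2159 + (3 + 1**2))/(-4724 - 4878) = (-2159 + (3 + 1))/(-9602) = (-2159 + 4)*(-1/9602) = -2155*(-1/9602) = 2155/9602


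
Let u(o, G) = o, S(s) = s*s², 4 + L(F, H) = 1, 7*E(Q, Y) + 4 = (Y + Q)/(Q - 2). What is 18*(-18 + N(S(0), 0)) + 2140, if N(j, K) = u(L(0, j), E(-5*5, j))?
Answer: 1762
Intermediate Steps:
E(Q, Y) = -4/7 + (Q + Y)/(7*(-2 + Q)) (E(Q, Y) = -4/7 + ((Y + Q)/(Q - 2))/7 = -4/7 + ((Q + Y)/(-2 + Q))/7 = -4/7 + (Q + Y)/(7*(-2 + Q)))
L(F, H) = -3 (L(F, H) = -4 + 1 = -3)
S(s) = s³
N(j, K) = -3
18*(-18 + N(S(0), 0)) + 2140 = 18*(-18 - 3) + 2140 = 18*(-21) + 2140 = -378 + 2140 = 1762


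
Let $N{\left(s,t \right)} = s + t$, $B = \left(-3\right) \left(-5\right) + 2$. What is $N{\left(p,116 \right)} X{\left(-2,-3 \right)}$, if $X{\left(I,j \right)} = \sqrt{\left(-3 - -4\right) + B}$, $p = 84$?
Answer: $600 \sqrt{2} \approx 848.53$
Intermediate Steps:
$B = 17$ ($B = 15 + 2 = 17$)
$X{\left(I,j \right)} = 3 \sqrt{2}$ ($X{\left(I,j \right)} = \sqrt{\left(-3 - -4\right) + 17} = \sqrt{\left(-3 + 4\right) + 17} = \sqrt{1 + 17} = \sqrt{18} = 3 \sqrt{2}$)
$N{\left(p,116 \right)} X{\left(-2,-3 \right)} = \left(84 + 116\right) 3 \sqrt{2} = 200 \cdot 3 \sqrt{2} = 600 \sqrt{2}$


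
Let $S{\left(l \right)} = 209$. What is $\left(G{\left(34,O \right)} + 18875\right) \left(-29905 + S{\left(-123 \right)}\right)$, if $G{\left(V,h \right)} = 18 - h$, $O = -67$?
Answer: $-563036160$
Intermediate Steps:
$\left(G{\left(34,O \right)} + 18875\right) \left(-29905 + S{\left(-123 \right)}\right) = \left(\left(18 - -67\right) + 18875\right) \left(-29905 + 209\right) = \left(\left(18 + 67\right) + 18875\right) \left(-29696\right) = \left(85 + 18875\right) \left(-29696\right) = 18960 \left(-29696\right) = -563036160$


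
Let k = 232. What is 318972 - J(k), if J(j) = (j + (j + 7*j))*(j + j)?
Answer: -649860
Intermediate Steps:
J(j) = 18*j² (J(j) = (j + 8*j)*(2*j) = (9*j)*(2*j) = 18*j²)
318972 - J(k) = 318972 - 18*232² = 318972 - 18*53824 = 318972 - 1*968832 = 318972 - 968832 = -649860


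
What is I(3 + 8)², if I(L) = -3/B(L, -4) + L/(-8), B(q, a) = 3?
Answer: 361/64 ≈ 5.6406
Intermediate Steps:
I(L) = -1 - L/8 (I(L) = -3/3 + L/(-8) = -3*⅓ + L*(-⅛) = -1 - L/8)
I(3 + 8)² = (-1 - (3 + 8)/8)² = (-1 - ⅛*11)² = (-1 - 11/8)² = (-19/8)² = 361/64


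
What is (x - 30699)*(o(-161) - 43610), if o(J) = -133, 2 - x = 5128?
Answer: 1567092975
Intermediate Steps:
x = -5126 (x = 2 - 1*5128 = 2 - 5128 = -5126)
(x - 30699)*(o(-161) - 43610) = (-5126 - 30699)*(-133 - 43610) = -35825*(-43743) = 1567092975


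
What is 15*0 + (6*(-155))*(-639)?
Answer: 594270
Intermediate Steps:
15*0 + (6*(-155))*(-639) = 0 - 930*(-639) = 0 + 594270 = 594270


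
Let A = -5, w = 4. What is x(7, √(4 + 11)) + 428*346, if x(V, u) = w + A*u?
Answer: 148092 - 5*√15 ≈ 1.4807e+5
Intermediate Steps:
x(V, u) = 4 - 5*u
x(7, √(4 + 11)) + 428*346 = (4 - 5*√(4 + 11)) + 428*346 = (4 - 5*√15) + 148088 = 148092 - 5*√15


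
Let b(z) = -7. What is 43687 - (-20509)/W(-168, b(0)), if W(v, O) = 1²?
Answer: 64196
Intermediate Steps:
W(v, O) = 1
43687 - (-20509)/W(-168, b(0)) = 43687 - (-20509)/1 = 43687 - (-20509) = 43687 - 1*(-20509) = 43687 + 20509 = 64196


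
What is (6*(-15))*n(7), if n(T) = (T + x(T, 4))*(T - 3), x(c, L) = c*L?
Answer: -12600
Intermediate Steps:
x(c, L) = L*c
n(T) = 5*T*(-3 + T) (n(T) = (T + 4*T)*(T - 3) = (5*T)*(-3 + T) = 5*T*(-3 + T))
(6*(-15))*n(7) = (6*(-15))*(5*7*(-3 + 7)) = -450*7*4 = -90*140 = -12600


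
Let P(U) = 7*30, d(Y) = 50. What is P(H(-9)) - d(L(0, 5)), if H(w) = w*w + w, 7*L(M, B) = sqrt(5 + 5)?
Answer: 160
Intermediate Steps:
L(M, B) = sqrt(10)/7 (L(M, B) = sqrt(5 + 5)/7 = sqrt(10)/7)
H(w) = w + w**2 (H(w) = w**2 + w = w + w**2)
P(U) = 210
P(H(-9)) - d(L(0, 5)) = 210 - 1*50 = 210 - 50 = 160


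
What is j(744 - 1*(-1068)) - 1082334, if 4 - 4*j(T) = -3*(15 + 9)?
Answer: -1082315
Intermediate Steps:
j(T) = 19 (j(T) = 1 - (-3)*(15 + 9)/4 = 1 - (-3)*24/4 = 1 - 1/4*(-72) = 1 + 18 = 19)
j(744 - 1*(-1068)) - 1082334 = 19 - 1082334 = -1082315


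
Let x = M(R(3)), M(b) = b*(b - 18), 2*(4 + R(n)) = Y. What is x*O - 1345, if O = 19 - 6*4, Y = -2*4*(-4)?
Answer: -985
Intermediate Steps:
Y = 32 (Y = -8*(-4) = 32)
O = -5 (O = 19 - 24 = -5)
R(n) = 12 (R(n) = -4 + (1/2)*32 = -4 + 16 = 12)
M(b) = b*(-18 + b)
x = -72 (x = 12*(-18 + 12) = 12*(-6) = -72)
x*O - 1345 = -72*(-5) - 1345 = 360 - 1345 = -985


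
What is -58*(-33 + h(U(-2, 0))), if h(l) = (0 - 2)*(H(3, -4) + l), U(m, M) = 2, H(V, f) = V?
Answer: 2494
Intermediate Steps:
h(l) = -6 - 2*l (h(l) = (0 - 2)*(3 + l) = -2*(3 + l) = -6 - 2*l)
-58*(-33 + h(U(-2, 0))) = -58*(-33 + (-6 - 2*2)) = -58*(-33 + (-6 - 4)) = -58*(-33 - 10) = -58*(-43) = 2494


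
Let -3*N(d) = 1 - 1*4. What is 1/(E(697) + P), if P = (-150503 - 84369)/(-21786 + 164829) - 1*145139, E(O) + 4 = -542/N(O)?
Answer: -143043/20839454327 ≈ -6.8640e-6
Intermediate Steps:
N(d) = 1 (N(d) = -(1 - 1*4)/3 = -(1 - 4)/3 = -⅓*(-3) = 1)
E(O) = -546 (E(O) = -4 - 542/1 = -4 - 542*1 = -4 - 542 = -546)
P = -20761352849/143043 (P = -234872/143043 - 145139 = -20761352849/143043 ≈ -1.4514e+5)
1/(E(697) + P) = 1/(-546 - 20761352849/143043) = 1/(-20839454327/143043) = -143043/20839454327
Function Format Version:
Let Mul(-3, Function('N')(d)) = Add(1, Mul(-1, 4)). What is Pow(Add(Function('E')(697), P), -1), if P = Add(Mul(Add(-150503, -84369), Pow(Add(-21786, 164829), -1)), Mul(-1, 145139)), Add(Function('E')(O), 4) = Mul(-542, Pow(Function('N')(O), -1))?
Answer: Rational(-143043, 20839454327) ≈ -6.8640e-6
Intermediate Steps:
Function('N')(d) = 1 (Function('N')(d) = Mul(Rational(-1, 3), Add(1, Mul(-1, 4))) = Mul(Rational(-1, 3), Add(1, -4)) = Mul(Rational(-1, 3), -3) = 1)
Function('E')(O) = -546 (Function('E')(O) = Add(-4, Mul(-542, Pow(1, -1))) = Add(-4, Mul(-542, 1)) = Add(-4, -542) = -546)
P = Rational(-20761352849, 143043) (P = Add(Mul(-234872, Pow(143043, -1)), -145139) = Add(Mul(-234872, Rational(1, 143043)), -145139) = Add(Rational(-234872, 143043), -145139) = Rational(-20761352849, 143043) ≈ -1.4514e+5)
Pow(Add(Function('E')(697), P), -1) = Pow(Add(-546, Rational(-20761352849, 143043)), -1) = Pow(Rational(-20839454327, 143043), -1) = Rational(-143043, 20839454327)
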